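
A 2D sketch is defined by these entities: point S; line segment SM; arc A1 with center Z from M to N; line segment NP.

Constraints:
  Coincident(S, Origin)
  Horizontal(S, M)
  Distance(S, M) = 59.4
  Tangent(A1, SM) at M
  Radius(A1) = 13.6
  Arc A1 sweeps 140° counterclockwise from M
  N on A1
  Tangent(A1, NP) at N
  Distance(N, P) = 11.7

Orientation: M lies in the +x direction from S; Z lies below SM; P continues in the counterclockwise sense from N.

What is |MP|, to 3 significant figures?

31.5

S is at the origin; S and M share the same y with |SM| = 59.4 and M on the +x side, so M = (59.4, 0.00). The tangent condition forces ZM to be normal to SM, so Z = M + (0, -13.6) = (59.4, -13.6). On A1, M sits at bearing 90° from Z; a 140° counterclockwise sweep puts N at bearing 230°, so N = Z + 13.6·(cos 230°, sin 230°) = (50.7, -24.0). Tangency of A1 to NP means the radius ZN is perpendicular to NP, so NP runs along (−sin 230°, cos 230°); with |NP| = 11.7, P = (59.6, -31.5). Then |MP| = |P − M| = 31.5.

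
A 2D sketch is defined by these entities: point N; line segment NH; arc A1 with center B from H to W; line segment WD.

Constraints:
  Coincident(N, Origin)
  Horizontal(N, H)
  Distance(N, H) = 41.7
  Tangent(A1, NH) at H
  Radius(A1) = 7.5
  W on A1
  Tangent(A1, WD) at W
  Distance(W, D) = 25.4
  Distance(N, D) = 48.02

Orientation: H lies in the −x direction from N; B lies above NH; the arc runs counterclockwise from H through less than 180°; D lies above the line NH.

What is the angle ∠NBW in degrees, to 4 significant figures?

11.58°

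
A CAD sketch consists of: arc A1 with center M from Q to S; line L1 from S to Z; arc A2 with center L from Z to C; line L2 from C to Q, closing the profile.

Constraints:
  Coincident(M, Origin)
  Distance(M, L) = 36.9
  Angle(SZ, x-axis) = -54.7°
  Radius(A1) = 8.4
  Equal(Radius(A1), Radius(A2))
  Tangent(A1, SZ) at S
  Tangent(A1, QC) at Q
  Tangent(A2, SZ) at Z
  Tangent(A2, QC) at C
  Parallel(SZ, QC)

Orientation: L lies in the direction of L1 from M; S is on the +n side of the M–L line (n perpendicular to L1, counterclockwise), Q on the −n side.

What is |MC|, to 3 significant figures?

37.8

The slot axis is L1's direction at -54.7°, so u = (cos -54.7°, sin -54.7°) = (0.578, -0.816) and n = (−sin -54.7°, cos -54.7°) = (0.816, 0.578). M is at the origin and L lies 36.9 along u from M, so L = 36.9·u = (21.3, -30.1). Tangency of A1 to both parallel lines with radius 8.4 puts S and Q at M ± 8.4·n: S = (6.86, 4.85), Q = (-6.86, -4.85). Equal radii place Z and C the same way about L: Z = L + 8.4·n = (28.2, -25.3), C = L − 8.4·n = (14.5, -35.0). Then |MC| = |C − M| = 37.8.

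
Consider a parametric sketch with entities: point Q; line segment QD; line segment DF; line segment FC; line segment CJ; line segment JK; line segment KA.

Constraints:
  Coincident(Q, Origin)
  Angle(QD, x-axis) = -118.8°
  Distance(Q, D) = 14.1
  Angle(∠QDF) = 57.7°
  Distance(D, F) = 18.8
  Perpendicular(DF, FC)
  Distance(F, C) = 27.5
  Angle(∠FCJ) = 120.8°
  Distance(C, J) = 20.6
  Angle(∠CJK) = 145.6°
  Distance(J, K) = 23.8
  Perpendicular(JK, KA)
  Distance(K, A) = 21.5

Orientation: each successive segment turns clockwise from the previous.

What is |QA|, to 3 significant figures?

29.0

Q is at the origin; QD runs at -118.8° with length 14.1, so D = (-6.79, -12.4). ∠QDF = 57.7° gives DF at 119° from the x-axis; with |DF| = 18.8, F = (-15.9, 4.10). DF ⟂ FC, so FC runs at 28.9°; with |FC| = 27.5, C = (8.20, 17.4). ∠FCJ = 120.8° gives CJ at -30.3° from the x-axis; with |CJ| = 20.6, J = (26.0, 7.00). ∠CJK = 145.6° gives JK at -64.7° from the x-axis; with |JK| = 23.8, K = (36.2, -14.5). JK ⟂ KA, so KA runs at -155°; with |KA| = 21.5, A = (16.7, -23.7). Then |QA| = |A − Q| = 29.0.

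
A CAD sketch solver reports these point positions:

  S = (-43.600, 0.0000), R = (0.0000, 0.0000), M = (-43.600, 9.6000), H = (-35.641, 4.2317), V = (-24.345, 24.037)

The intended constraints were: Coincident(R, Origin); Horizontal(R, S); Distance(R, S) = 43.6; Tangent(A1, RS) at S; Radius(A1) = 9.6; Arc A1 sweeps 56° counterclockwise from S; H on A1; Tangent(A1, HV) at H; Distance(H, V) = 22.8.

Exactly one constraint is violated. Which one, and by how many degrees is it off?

Tangent(A1, HV) at H — off by 4.30°.

R = (0.00, 0.00) ✓; R.y = 0.00, S.y = 0.00 ✓; |RS| = 43.60 ✓; ∠(MS, SR) = 90.00° ✓; |MS| = 9.600 ✓; bearing(M→H) − bearing(M→S) = 56.00° ✓; |MH| = 9.600 ✓; ∠(MH, HV) = 85.70° ✗; |HV| = 22.80 ✓.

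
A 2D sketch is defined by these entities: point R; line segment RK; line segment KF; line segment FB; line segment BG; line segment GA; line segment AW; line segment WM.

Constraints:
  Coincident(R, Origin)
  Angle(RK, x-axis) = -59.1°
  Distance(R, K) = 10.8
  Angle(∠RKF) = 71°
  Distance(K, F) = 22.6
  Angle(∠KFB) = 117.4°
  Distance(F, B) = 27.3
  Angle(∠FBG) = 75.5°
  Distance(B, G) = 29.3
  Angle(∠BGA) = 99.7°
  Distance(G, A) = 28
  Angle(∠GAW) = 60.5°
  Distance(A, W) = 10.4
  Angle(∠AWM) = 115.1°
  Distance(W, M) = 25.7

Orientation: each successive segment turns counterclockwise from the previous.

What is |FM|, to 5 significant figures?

31.726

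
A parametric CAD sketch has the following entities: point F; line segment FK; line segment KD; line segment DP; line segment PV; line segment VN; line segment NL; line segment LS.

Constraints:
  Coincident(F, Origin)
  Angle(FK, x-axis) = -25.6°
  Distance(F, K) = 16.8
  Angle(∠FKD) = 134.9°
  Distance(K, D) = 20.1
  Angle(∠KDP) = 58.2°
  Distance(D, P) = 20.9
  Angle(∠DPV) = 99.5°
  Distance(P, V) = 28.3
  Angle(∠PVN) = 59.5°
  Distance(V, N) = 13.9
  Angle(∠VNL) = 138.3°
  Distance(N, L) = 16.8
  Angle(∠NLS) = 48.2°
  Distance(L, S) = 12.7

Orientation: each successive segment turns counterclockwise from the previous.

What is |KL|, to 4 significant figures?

10.72

F is at the origin; FK runs at -25.6° with length 16.8, so K = (15.15, -7.259). ∠FKD = 134.9° gives KD at 19.50° from the x-axis; with |KD| = 20.1, D = (34.10, -0.5495). ∠KDP = 58.2° gives DP at 141.3° from the x-axis; with |DP| = 20.9, P = (17.79, 12.52). ∠DPV = 99.5° gives PV at -138.2° from the x-axis; with |PV| = 28.3, V = (-3.310, -6.345). ∠PVN = 59.5° gives VN at -17.70° from the x-axis; with |VN| = 13.9, N = (9.932, -10.57). ∠VNL = 138.3° gives NL at 24.00° from the x-axis; with |NL| = 16.8, L = (25.28, -3.738). Then |KL| = |L − K| = 10.72.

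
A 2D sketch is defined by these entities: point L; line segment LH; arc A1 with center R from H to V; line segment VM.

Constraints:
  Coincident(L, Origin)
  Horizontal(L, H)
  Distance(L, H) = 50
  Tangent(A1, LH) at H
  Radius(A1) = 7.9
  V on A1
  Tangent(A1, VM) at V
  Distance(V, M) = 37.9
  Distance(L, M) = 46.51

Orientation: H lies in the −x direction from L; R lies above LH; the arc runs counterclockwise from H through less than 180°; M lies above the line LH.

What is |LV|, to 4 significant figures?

43.14

L is at the origin; L and H share the same y with |LH| = 50.0 and H on the −x side, so H = (-50.00, 0.000). The tangent condition forces RH to be normal to LH, so R = H + (0, 7.9) = (-50.00, 7.900). Since RV ⟂ VM (tangency), |RM| = √(7.9² + 37.9²) = 38.71 regardless of where V sits on A1. So M lies on both circle(L, 46.51) and circle(R, 38.71); the above-LH intersection is M = (-26.20, 38.43). V is the foot of the tangent from M: V = (-42.91, 4.416).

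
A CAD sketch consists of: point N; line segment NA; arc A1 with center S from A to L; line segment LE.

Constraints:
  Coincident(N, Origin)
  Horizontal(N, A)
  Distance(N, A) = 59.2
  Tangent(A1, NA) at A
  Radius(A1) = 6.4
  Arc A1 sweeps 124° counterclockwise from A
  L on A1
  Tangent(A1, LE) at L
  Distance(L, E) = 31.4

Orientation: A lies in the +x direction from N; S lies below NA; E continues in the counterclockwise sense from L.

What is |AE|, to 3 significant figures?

38.0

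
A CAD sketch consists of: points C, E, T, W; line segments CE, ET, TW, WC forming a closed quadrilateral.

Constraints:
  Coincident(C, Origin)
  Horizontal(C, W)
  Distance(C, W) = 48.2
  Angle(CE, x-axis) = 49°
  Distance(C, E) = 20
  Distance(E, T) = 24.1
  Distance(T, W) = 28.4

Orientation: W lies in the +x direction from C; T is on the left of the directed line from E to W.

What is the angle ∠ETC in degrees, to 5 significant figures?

11.013°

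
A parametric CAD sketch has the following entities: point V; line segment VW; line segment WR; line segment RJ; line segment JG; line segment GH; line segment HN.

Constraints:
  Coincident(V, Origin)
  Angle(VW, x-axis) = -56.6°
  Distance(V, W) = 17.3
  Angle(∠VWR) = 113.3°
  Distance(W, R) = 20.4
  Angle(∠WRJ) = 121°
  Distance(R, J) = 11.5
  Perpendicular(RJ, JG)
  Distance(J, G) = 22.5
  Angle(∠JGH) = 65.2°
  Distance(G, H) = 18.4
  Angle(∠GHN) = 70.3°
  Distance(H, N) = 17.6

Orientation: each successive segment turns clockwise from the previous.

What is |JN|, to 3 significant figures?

4.90

V is at the origin; VW runs at -56.6° with length 17.3, so W = (9.52, -14.4). ∠VWR = 113.3° gives WR at -123° from the x-axis; with |WR| = 20.4, R = (-1.68, -31.5). ∠WRJ = 121.0° gives RJ at 178° from the x-axis; with |RJ| = 11.5, J = (-13.2, -31.0). RJ ⟂ JG, so JG runs at 87.7°; with |JG| = 22.5, G = (-12.3, -8.55). ∠JGH = 65.2° gives GH at -27.1° from the x-axis; with |GH| = 18.4, H = (4.12, -16.9). ∠GHN = 70.3° gives HN at -137° from the x-axis; with |HN| = 17.6, N = (-8.71, -29.0). Then |JN| = |N − J| = 4.90.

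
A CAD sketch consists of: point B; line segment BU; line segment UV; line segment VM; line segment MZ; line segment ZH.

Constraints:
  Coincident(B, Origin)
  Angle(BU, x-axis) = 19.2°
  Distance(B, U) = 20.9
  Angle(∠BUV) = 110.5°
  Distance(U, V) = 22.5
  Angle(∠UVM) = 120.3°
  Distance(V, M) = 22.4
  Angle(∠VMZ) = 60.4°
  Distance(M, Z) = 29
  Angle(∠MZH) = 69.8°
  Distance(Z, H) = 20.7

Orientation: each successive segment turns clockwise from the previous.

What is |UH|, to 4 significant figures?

11.71

B is at the origin; BU runs at 19.2° with length 20.9, so U = (19.74, 6.873). ∠BUV = 110.5° gives UV at -50.30° from the x-axis; with |UV| = 22.5, V = (34.11, -10.44). ∠UVM = 120.3° gives VM at -110.0° from the x-axis; with |VM| = 22.4, M = (26.45, -31.49). ∠VMZ = 60.4° gives MZ at 130.4° from the x-axis; with |MZ| = 29.0, Z = (7.653, -9.403). ∠MZH = 69.8° gives ZH at 20.20° from the x-axis; with |ZH| = 20.7, H = (27.08, -2.255). Then |UH| = |H − U| = 11.71.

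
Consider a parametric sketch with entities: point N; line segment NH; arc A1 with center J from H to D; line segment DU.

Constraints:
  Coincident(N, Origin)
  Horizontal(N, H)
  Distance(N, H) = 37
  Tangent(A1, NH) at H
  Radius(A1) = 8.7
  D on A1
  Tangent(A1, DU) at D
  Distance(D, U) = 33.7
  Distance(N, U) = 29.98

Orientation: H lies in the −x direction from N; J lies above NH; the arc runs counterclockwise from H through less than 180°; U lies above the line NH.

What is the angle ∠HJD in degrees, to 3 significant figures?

49.6°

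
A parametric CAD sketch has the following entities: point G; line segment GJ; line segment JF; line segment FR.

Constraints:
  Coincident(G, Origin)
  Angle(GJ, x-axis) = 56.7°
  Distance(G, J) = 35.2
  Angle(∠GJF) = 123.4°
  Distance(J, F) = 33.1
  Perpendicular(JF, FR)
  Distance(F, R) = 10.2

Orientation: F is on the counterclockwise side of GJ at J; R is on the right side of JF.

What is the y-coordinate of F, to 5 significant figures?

59.821

G is at the origin; GJ runs at 56.7° with length 35.2, so J = 35.2·(cos 56.7°, sin 56.7°) = (19.326, 29.420). ∠GJF = 123.4°, so JF runs at 56.7° + (180° − 123.4°) = 113.30° from the x-axis; with |JF| = 33.1, F = J + 33.1·(cos 113.30°, sin 113.30°) = (6.2330, 59.821). So F.y = 59.821.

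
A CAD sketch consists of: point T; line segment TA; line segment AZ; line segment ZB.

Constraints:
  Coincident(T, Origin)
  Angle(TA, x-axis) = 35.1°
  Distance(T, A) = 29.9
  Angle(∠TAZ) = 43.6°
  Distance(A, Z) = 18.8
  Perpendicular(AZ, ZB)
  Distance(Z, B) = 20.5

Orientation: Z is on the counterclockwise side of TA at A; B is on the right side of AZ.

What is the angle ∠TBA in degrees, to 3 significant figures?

46.5°

T is at the origin; TA runs at 35.1° with length 29.9, so A = 29.9·(cos 35.1°, sin 35.1°) = (24.5, 17.2). ∠TAZ = 43.6°, so AZ runs at 35.1° + (180° − 43.6°) = 172° from the x-axis; with |AZ| = 18.8, Z = A + 18.8·(cos 172°, sin 172°) = (5.87, 20.0). The perpendicularity gives ZB at right angles to AZ; with |ZB| = 20.5 on the right of AZ, B = Z + 20.5·(0.148, 0.989) = (8.90, 40.2). Then cos ∠TBA = BT·BA / (|BT||BA|), giving 46.5°.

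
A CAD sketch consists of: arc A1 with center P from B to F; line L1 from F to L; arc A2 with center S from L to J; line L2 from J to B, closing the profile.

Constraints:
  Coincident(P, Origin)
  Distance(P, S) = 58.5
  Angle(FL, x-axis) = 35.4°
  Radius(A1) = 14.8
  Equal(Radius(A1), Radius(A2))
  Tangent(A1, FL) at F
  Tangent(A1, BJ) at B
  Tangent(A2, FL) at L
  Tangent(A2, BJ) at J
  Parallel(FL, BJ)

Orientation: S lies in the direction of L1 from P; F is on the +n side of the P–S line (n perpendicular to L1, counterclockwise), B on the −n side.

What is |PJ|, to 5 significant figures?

60.343

The slot axis is L1's direction at 35.4°, so u = (cos 35.4°, sin 35.4°) = (0.81513, 0.57928) and n = (−sin 35.4°, cos 35.4°) = (-0.57928, 0.81513). P is at the origin and S lies 58.5 along u from P, so S = 58.5·u = (47.685, 33.888). Tangency of A1 to both parallel lines with radius 14.8 puts F and B at P ± 14.8·n: F = (-8.5734, 12.064), B = (8.5734, -12.064). Equal radii place L and J the same way about S: L = S + 14.8·n = (39.112, 45.952), J = S − 14.8·n = (56.258, 21.824). Then |PJ| = |J − P| = 60.343.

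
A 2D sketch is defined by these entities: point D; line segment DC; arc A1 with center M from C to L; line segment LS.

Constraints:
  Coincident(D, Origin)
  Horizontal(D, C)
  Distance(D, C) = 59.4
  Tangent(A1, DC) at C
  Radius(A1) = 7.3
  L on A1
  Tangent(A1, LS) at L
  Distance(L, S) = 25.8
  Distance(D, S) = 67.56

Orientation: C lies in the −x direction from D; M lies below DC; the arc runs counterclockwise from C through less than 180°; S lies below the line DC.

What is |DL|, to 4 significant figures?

67.03

Checks: |ML| = 7.300 ✓; ∠(ML, LS) = 90.00° ✓; |LS| = 25.80 ✓; |DS| = 67.56 ✓.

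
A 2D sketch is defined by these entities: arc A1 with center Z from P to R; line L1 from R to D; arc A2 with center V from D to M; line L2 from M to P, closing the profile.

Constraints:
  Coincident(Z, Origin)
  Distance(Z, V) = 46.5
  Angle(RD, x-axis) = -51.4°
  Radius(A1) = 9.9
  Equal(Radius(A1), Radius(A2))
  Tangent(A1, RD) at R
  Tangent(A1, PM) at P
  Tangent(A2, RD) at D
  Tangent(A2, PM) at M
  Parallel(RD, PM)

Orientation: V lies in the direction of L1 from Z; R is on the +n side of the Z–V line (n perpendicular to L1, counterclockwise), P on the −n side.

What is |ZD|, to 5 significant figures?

47.542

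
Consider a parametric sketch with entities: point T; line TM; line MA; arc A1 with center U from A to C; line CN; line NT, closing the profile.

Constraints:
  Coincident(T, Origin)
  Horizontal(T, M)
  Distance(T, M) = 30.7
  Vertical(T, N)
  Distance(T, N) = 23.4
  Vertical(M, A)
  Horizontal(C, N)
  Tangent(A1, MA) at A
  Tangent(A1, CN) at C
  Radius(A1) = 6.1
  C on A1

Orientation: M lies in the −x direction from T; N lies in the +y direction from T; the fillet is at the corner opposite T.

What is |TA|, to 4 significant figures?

35.24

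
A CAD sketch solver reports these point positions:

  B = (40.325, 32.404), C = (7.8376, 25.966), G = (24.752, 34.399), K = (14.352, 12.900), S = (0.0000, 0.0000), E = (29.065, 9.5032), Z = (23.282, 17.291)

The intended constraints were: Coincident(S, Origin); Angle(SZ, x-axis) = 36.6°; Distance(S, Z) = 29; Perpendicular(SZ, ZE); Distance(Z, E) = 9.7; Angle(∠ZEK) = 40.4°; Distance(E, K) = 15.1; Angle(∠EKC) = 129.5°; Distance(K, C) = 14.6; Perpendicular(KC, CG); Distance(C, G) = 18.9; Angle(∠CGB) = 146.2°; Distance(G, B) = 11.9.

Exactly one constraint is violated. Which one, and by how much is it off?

Distance(G, B) = 11.9 — off by 3.80.

S = (0.00, 0.00) ✓; SZ at 36.60° ✓; |SZ| = 29.00 ✓; ∠(SZ, ZE) = 90.00° ✓; |ZE| = 9.700 ✓; ∠ZEK = 40.40° ✓; |EK| = 15.10 ✓; ∠EKC = 129.5° ✓; |KC| = 14.60 ✓; ∠(KC, CG) = 90.00° ✓; |CG| = 18.90 ✓; ∠CGB = 146.2° ✓; |GB| = 15.70 ✗.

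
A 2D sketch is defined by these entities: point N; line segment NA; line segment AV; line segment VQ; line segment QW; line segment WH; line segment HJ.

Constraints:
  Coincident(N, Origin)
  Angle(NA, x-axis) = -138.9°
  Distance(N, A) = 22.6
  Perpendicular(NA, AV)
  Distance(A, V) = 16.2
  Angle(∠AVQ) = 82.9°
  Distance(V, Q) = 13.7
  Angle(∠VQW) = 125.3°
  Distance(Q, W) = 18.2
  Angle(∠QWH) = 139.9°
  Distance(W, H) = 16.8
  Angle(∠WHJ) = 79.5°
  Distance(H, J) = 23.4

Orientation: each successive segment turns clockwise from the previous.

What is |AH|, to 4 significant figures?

25.96

N is at the origin; NA runs at -138.9° with length 22.6, so A = (-17.03, -14.86). NA ⟂ AV, so AV runs at 131.1°; with |AV| = 16.2, V = (-27.68, -2.649). ∠AVQ = 82.9° gives VQ at 34.00° from the x-axis; with |VQ| = 13.7, Q = (-16.32, 5.012). ∠VQW = 125.3° gives QW at -20.70° from the x-axis; with |QW| = 18.2, W = (0.7029, -1.421). ∠QWH = 139.9° gives WH at -60.80° from the x-axis; with |WH| = 16.8, H = (8.899, -16.09). Then |AH| = |H − A| = 25.96.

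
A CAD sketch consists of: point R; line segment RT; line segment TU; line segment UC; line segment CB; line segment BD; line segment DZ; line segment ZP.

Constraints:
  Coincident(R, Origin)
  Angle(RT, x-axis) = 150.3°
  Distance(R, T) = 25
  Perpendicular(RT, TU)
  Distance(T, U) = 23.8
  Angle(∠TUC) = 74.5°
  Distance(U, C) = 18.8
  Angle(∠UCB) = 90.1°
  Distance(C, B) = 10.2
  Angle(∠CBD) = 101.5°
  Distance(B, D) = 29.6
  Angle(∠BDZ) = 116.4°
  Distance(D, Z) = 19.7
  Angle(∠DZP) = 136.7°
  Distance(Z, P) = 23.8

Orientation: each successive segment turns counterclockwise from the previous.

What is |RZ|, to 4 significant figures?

55.02

R is at the origin; RT runs at 150.3° with length 25.0, so T = (-21.72, 12.39). The perpendicularity gives TU at right angles to RT, so TU runs at -119.7°; with |TU| = 23.8, U = (-33.51, -8.287). ∠TUC = 74.5° gives UC at -14.20° from the x-axis; with |UC| = 18.8, C = (-15.28, -12.90). ∠UCB = 90.1° gives CB at 75.70° from the x-axis; with |CB| = 10.2, B = (-12.76, -3.015). ∠CBD = 101.5° gives BD at 154.2° from the x-axis; with |BD| = 29.6, D = (-39.41, 9.868). ∠BDZ = 116.4° gives DZ at -142.2° from the x-axis; with |DZ| = 19.7, Z = (-54.98, -2.206). Then |RZ| = |Z − R| = 55.02.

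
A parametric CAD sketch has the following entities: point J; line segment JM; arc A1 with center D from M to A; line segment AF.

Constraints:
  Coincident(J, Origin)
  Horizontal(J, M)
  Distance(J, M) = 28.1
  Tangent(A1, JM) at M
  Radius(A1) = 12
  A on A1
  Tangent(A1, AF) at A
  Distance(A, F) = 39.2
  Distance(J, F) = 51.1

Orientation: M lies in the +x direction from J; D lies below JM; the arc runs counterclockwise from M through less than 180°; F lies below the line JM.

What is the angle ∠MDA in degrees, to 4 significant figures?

83.83°

Checks: ∠(DM, MJ) = 90.00° ✓; |DM| = 12.00 ✓; |DA| = 12.00 ✓; ∠(DA, AF) = 90.00° ✓; |AF| = 39.20 ✓; |JF| = 51.10 ✓.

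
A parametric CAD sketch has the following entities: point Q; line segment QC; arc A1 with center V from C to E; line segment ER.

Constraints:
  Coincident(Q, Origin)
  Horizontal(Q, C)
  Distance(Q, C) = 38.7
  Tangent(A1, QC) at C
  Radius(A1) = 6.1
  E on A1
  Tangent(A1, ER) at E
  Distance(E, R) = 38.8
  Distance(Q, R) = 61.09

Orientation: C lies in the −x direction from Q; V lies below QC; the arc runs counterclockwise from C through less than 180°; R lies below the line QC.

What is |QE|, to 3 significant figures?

45.3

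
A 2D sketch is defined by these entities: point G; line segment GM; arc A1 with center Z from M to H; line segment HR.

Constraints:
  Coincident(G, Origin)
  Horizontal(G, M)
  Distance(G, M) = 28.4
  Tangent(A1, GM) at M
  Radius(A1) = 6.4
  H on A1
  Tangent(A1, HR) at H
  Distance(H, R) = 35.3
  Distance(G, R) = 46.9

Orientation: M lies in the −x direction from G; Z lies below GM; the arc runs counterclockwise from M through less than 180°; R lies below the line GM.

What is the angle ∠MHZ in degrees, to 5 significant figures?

34.404°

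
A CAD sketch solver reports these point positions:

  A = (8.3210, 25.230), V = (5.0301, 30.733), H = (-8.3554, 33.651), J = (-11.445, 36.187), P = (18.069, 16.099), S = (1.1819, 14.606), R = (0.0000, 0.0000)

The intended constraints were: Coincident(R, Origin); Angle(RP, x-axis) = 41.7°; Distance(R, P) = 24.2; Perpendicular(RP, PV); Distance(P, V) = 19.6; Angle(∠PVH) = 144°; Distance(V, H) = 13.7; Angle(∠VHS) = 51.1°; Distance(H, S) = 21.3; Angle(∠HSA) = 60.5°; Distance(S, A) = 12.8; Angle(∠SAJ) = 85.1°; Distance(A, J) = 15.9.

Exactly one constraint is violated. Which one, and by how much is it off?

Distance(A, J) = 15.9 — off by 6.70.

R = (0.00, 0.00) ✓; RP at 41.70° ✓; |RP| = 24.20 ✓; ∠(RP, PV) = 90.00° ✓; |PV| = 19.60 ✓; ∠PVH = 144.0° ✓; |VH| = 13.70 ✓; ∠VHS = 51.10° ✓; |HS| = 21.30 ✓; ∠HSA = 60.50° ✓; |SA| = 12.80 ✓; ∠SAJ = 85.10° ✓; |AJ| = 22.60 ✗.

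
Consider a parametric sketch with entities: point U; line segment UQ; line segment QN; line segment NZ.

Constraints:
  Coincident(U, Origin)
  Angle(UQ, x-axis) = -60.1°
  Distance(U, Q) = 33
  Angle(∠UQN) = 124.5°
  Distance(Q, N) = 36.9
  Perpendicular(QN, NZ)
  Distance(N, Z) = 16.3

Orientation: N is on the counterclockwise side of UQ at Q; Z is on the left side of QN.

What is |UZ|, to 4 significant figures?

56.65

U is at the origin; UQ runs at -60.1° with length 33.0, so Q = 33.0·(cos -60.1°, sin -60.1°) = (16.45, -28.61). ∠UQN = 124.5°, so QN runs at -60.1° + (180° − 124.5°) = -4.600° from the x-axis; with |QN| = 36.9, N = Q + 36.9·(cos -4.600°, sin -4.600°) = (53.23, -31.57). QN is perpendicular to NZ; with |NZ| = 16.3 on the left of QN, Z = N + 16.3·(0.08020, 0.9968) = (54.54, -15.32). Then |UZ| = |Z − U| = 56.65.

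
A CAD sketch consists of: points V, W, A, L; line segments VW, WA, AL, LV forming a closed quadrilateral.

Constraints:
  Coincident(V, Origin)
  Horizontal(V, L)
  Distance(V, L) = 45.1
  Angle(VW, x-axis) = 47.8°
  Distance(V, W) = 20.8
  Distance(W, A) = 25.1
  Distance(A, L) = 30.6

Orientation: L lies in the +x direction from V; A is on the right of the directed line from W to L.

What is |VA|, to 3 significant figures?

18.7

Checks: VW at 47.80° ✓; |WA| = 25.10 ✓; |AL| = 30.60 ✓.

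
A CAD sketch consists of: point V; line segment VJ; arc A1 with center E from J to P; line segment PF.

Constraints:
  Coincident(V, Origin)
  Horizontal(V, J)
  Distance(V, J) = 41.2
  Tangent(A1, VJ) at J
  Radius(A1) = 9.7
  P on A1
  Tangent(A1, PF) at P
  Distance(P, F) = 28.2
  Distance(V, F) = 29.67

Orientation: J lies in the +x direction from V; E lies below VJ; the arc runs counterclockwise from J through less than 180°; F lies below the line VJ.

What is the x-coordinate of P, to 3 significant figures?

33.7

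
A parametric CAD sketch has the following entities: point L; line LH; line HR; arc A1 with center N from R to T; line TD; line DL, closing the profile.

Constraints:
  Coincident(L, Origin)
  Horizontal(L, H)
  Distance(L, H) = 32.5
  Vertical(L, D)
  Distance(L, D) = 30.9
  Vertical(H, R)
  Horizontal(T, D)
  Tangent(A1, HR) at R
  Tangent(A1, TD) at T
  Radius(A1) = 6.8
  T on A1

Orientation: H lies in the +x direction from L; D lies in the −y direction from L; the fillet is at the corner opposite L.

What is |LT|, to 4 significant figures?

40.19

L is at the origin; L and H share the same y with |LH| = 32.5 and H on the +x side, so H = (32.50, 0.000). L and D share the same x with |LD| = 30.9 and D on the −y side, so D = (0.000, -30.90). The virtual corner opposite L is at (32.50, -30.90). A1 meets HR tangentially, so NR is at right angles to HR and since A1 is tangent to TD there, NT ⟂ TD, with radius 6.8, so the center N sits 6.8 in from both sides at N = (25.70, -24.10). That places the tangent points at R = (32.50, -24.10) on HR and T = (25.70, -30.90) on TD. Then |LT| = |T − L| = 40.19.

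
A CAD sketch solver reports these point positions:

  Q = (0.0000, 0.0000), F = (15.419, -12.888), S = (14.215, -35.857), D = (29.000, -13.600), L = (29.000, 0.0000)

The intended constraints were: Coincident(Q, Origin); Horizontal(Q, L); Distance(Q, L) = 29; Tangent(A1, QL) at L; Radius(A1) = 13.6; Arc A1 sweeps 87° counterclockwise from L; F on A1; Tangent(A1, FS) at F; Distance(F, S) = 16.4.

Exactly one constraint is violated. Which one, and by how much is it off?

Distance(F, S) = 16.4 — off by 6.60.

Q = (0.00, 0.00) ✓; Q.y = 0.00, L.y = 0.00 ✓; |QL| = 29.00 ✓; ∠(DL, LQ) = 90.00° ✓; |DL| = 13.60 ✓; bearing(D→F) − bearing(D→L) = 87.00° ✓; |DF| = 13.60 ✓; ∠(DF, FS) = 90.00° ✓; |FS| = 23.00 ✗.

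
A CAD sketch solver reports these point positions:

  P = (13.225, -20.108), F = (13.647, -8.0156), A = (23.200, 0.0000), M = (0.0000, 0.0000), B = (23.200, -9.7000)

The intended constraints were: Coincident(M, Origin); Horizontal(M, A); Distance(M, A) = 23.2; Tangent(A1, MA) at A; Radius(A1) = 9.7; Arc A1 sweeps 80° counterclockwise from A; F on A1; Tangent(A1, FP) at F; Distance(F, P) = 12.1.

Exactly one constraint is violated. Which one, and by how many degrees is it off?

Tangent(A1, FP) at F — off by 8.00°.

M = (0.00, 0.00) ✓; M.y = 0.00, A.y = 0.00 ✓; |MA| = 23.20 ✓; ∠(BA, AM) = 90.00° ✓; |BA| = 9.700 ✓; bearing(B→F) − bearing(B→A) = 80.00° ✓; |BF| = 9.700 ✓; ∠(BF, FP) = 82.00° ✗; |FP| = 12.10 ✓.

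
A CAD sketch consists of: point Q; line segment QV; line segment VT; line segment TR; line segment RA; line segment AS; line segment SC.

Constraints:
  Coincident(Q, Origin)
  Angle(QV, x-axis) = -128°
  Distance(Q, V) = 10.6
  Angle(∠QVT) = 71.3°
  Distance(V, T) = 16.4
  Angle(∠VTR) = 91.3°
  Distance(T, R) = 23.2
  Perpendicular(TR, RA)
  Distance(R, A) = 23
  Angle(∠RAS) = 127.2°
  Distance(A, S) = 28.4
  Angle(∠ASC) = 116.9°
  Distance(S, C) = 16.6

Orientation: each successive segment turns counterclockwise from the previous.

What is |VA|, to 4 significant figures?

24.48

∠VTR = 91.3° gives TR at 69.40° from the x-axis; with |TR| = 23.2, R = (17.12, 7.943). TR ⟂ RA, so RA runs at 159.4°; with |RA| = 23.0, A = (-4.414, 16.04). Then |VA| = |A − V| = 24.48.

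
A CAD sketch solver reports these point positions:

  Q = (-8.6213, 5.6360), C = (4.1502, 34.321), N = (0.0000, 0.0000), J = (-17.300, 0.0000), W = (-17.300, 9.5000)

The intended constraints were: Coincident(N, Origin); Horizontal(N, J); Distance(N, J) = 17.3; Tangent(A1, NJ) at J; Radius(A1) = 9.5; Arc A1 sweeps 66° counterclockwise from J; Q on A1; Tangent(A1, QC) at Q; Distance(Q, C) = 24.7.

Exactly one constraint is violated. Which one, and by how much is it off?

Distance(Q, C) = 24.7 — off by 6.70.

N = (0.00, 0.00) ✓; N.y = 0.00, J.y = 0.00 ✓; |NJ| = 17.30 ✓; ∠(WJ, JN) = 90.00° ✓; |WJ| = 9.500 ✓; bearing(W→Q) − bearing(W→J) = 66.00° ✓; |WQ| = 9.500 ✓; ∠(WQ, QC) = 90.00° ✓; |QC| = 31.40 ✗.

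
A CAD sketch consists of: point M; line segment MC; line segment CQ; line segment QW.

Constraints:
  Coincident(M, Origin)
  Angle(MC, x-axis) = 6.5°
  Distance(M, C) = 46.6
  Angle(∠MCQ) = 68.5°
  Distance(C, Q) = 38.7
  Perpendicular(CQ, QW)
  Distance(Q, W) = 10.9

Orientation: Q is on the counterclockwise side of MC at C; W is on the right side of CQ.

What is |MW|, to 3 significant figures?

58.4

M is at the origin; MC runs at 6.5° with length 46.6, so C = 46.6·(cos 6.5°, sin 6.5°) = (46.3, 5.28). ∠MCQ = 68.5°, so CQ runs at 6.5° + (180° − 68.5°) = 118° from the x-axis; with |CQ| = 38.7, Q = C + 38.7·(cos 118°, sin 118°) = (28.1, 39.4). The perpendicularity gives QW at right angles to CQ; with |QW| = 10.9 on the right of CQ, W = Q + 10.9·(0.883, 0.469) = (37.8, 44.6). Then |MW| = |W − M| = 58.4.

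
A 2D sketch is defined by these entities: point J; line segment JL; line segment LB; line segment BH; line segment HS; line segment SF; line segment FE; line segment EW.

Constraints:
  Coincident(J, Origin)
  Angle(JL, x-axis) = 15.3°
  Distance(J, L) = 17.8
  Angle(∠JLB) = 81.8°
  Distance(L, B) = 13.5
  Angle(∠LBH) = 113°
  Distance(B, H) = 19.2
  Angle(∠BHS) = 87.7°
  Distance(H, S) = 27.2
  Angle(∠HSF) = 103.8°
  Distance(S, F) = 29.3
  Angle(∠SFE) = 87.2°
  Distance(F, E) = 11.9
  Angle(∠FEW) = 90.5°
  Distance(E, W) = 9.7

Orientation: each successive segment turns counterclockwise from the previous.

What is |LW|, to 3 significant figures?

7.68

J is at the origin; JL runs at 15.3° with length 17.8, so L = (17.2, 4.70). ∠JLB = 81.8° gives LB at 114° from the x-axis; with |LB| = 13.5, B = (11.8, 17.1). ∠LBH = 113.0° gives BH at -180° from the x-axis; with |BH| = 19.2, H = (-7.41, 16.9). ∠BHS = 87.7° gives HS at -87.2° from the x-axis; with |HS| = 27.2, S = (-6.08, -10.3). ∠HSF = 103.8° gives SF at -11.0° from the x-axis; with |SF| = 29.3, F = (22.7, -15.8). ∠SFE = 87.2° gives FE at 81.8° from the x-axis; with |FE| = 11.9, E = (24.4, -4.07). ∠FEW = 90.5° gives EW at 171° from the x-axis; with |EW| = 9.7, W = (14.8, -2.60). Then |LW| = |W − L| = 7.68.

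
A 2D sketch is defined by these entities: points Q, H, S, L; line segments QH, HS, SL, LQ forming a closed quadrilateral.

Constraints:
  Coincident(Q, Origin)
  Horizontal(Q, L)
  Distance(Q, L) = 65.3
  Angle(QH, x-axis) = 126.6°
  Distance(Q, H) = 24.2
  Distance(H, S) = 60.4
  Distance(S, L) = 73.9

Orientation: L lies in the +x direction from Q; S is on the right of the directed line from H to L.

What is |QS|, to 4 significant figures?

38.68

Q is at the origin; Q and L share the same y with |QL| = 65.3 and L in +x, so L = (65.3, 0). QH runs at 126.6° with |QH| = 24.2, so H = (-14.43, 19.43). S is determined by |HS| = 60.4 and |SL| = 73.9 together: it lies at the intersection of circle(H, 60.4) and circle(L, 73.9). With |HL| = 82.06, the foot of the radical line on HL is 29.98 from H and the perpendicular offset is √(60.4² − 29.98²) = 52.43. Taking the right-of-HL solution: S = (2.290, -38.61).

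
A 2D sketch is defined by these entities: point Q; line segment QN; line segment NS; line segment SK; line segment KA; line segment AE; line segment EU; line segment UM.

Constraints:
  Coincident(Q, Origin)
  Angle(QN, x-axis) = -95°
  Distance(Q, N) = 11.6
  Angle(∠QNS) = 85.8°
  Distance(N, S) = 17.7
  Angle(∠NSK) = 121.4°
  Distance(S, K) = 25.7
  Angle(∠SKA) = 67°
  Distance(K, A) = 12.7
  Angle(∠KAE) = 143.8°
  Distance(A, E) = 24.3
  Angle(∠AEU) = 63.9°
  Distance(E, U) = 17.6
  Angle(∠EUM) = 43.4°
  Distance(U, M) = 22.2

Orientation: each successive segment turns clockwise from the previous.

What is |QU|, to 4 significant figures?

14.07

∠KAE = 143.8° gives AE at -37.00° from the x-axis; with |AE| = 24.3, E = (3.912, 0.2675). ∠AEU = 63.9° gives EU at -153.1° from the x-axis; with |EU| = 17.6, U = (-11.78, -7.695). Then |QU| = |U − Q| = 14.07.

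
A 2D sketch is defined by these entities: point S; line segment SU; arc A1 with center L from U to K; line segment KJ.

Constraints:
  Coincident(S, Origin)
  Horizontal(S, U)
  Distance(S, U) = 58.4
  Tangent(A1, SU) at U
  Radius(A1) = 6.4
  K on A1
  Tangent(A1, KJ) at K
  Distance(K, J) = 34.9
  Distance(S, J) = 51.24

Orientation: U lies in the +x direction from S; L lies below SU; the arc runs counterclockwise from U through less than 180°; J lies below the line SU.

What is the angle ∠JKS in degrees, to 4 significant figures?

68.05°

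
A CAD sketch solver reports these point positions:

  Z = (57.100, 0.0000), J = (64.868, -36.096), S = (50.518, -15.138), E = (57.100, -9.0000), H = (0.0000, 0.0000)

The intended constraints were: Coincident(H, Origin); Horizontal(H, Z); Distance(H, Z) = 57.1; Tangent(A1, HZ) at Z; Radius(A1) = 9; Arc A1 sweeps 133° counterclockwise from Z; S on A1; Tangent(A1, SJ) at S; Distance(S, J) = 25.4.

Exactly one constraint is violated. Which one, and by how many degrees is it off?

Tangent(A1, SJ) at S — off by 8.60°.

H = (0.00, 0.00) ✓; H.y = 0.00, Z.y = 0.00 ✓; |HZ| = 57.10 ✓; ∠(EZ, ZH) = 90.00° ✓; |EZ| = 9.000 ✓; bearing(E→S) − bearing(E→Z) = 133.0° ✓; |ES| = 9.000 ✓; ∠(ES, SJ) = 98.60° ✗; |SJ| = 25.40 ✓.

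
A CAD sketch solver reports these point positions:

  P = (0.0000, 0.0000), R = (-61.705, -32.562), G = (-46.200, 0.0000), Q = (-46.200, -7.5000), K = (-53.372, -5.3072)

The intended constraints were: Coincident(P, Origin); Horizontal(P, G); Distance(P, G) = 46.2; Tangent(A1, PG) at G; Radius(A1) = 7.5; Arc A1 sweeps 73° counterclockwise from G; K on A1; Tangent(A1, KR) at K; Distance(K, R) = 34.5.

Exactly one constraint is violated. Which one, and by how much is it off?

Distance(K, R) = 34.5 — off by 6.00.

P = (0.00, 0.00) ✓; P.y = 0.00, G.y = 0.00 ✓; |PG| = 46.20 ✓; ∠(QG, GP) = 90.00° ✓; |QG| = 7.500 ✓; bearing(Q→K) − bearing(Q→G) = 73.00° ✓; |QK| = 7.500 ✓; ∠(QK, KR) = 90.00° ✓; |KR| = 28.50 ✗.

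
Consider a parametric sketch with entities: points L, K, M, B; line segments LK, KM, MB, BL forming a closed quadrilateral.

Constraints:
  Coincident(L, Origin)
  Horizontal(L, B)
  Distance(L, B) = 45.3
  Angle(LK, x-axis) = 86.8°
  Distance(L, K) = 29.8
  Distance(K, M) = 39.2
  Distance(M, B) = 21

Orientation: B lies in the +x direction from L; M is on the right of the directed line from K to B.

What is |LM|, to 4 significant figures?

24.51

Checks: |KM| = 39.20 ✓; |MB| = 21.00 ✓.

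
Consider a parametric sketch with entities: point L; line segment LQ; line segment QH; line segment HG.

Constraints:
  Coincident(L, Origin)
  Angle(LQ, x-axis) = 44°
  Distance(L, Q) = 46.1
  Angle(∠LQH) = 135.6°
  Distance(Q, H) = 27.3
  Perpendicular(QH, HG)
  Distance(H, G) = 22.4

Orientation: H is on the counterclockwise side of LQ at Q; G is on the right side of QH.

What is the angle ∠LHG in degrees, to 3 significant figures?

118°

∠LQH = 135.6°, so QH runs at 44.0° + (180° − 135.6°) = 88.4° from the x-axis; with |QH| = 27.3, H = Q + 27.3·(cos 88.4°, sin 88.4°) = (33.9, 59.3). QH ⟂ HG; with |HG| = 22.4 on the right of QH, G = H + 22.4·(1.00, -0.0279) = (56.3, 58.7). Then cos ∠LHG = HL·HG / (|HL||HG|), giving 118°.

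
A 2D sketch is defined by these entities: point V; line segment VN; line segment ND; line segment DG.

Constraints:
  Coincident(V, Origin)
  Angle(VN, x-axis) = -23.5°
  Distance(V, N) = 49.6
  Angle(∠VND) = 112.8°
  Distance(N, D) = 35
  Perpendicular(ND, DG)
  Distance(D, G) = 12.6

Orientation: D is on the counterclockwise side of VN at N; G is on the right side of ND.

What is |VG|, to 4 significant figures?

79.63

∠VND = 112.8°, so ND runs at -23.5° + (180° − 112.8°) = 43.70° from the x-axis; with |ND| = 35.0, D = N + 35.0·(cos 43.70°, sin 43.70°) = (70.79, 4.403). ND is perpendicular to DG; with |DG| = 12.6 on the right of ND, G = D + 12.6·(0.6909, -0.7230) = (79.50, -4.706). Then |VG| = |G − V| = 79.63.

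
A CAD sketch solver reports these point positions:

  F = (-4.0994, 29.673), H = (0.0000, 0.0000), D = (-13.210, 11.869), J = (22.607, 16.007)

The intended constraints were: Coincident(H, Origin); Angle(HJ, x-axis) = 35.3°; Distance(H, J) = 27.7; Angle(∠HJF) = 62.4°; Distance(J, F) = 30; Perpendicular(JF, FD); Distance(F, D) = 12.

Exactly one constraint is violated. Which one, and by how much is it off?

Distance(F, D) = 12 — off by 8.00.

H = (0.00, 0.00) ✓; HJ at 35.30° ✓; |HJ| = 27.70 ✓; ∠HJF = 62.40° ✓; |JF| = 30.00 ✓; ∠(JF, FD) = 90.00° ✓; |FD| = 20.00 ✗.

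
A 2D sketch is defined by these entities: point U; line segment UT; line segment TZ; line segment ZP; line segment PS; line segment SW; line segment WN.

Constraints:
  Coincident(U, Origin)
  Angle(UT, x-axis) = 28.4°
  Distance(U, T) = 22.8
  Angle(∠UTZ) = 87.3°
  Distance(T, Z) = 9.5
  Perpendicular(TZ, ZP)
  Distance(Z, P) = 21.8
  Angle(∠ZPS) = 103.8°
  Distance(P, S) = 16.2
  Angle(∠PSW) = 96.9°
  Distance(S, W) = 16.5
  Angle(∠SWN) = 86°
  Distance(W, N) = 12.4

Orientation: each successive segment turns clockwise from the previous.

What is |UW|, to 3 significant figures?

18.2

∠ZPS = 103.8° gives PS at 130° from the x-axis; with |PS| = 16.2, S = (-5.77, 5.33). ∠PSW = 96.9° gives SW at 46.4° from the x-axis; with |SW| = 16.5, W = (5.61, 17.3). Then |UW| = |W − U| = 18.2.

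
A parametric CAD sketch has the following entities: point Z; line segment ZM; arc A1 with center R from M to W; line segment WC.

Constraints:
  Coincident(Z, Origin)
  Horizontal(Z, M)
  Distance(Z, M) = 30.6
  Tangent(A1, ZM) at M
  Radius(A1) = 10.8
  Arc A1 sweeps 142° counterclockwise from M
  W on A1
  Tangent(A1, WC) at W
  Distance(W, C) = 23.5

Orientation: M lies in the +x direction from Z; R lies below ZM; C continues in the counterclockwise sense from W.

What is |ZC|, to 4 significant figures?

54.26

Z is at the origin; Z and M share the same y with |ZM| = 30.6 and M on the +x side, so M = (30.60, 0.000). Tangency of A1 to ZM means the radius RM is perpendicular to ZM, so R = M + (0, -10.8) = (30.60, -10.80). On A1, M sits at bearing 90° from R; a 142° counterclockwise sweep puts W at bearing 232°, so W = R + 10.8·(cos 232°, sin 232°) = (23.95, -19.31). Since A1 is tangent to WC there, RW ⟂ WC, so WC runs along (−sin 232°, cos 232°); with |WC| = 23.5, C = (42.47, -33.78). Then |ZC| = |C − Z| = 54.26.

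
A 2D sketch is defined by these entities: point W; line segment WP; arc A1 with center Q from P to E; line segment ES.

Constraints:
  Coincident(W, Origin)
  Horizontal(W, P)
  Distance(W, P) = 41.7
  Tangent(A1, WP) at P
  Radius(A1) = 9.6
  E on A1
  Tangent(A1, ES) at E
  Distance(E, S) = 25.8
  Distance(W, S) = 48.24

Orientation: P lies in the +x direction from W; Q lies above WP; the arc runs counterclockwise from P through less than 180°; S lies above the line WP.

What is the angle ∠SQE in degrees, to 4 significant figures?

69.59°

W is at the origin; W and P share the same y with |WP| = 41.7 and P on the +x side, so P = (41.70, 0.000). The tangent condition forces QP to be normal to WP, so Q = P + (0, 9.6) = (41.70, 9.600). Since QE ⟂ ES (tangency), |QS| = √(9.6² + 25.8²) = 27.53 regardless of where E sits on A1. So S lies on both circle(W, 48.24) and circle(Q, 27.53); the above-WP intersection is S = (32.58, 35.57). E is the foot of the tangent from S: E = (49.08, 15.74).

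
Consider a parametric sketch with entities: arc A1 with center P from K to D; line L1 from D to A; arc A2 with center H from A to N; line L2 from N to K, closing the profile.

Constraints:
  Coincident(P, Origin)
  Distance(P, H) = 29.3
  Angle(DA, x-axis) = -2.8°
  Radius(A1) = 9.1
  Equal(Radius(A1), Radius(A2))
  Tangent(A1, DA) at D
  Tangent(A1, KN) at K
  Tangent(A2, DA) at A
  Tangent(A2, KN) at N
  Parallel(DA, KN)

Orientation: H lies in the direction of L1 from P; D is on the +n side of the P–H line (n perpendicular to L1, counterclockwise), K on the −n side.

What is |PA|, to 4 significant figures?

30.68

The slot axis is L1's direction at -2.8°, so u = (cos -2.8°, sin -2.8°) = (0.9988, -0.04885) and n = (−sin -2.8°, cos -2.8°) = (0.04885, 0.9988). P is at the origin and H lies 29.3 along u from P, so H = 29.3·u = (29.27, -1.431). Tangency of A1 to both parallel lines with radius 9.1 puts D and K at P ± 9.1·n: D = (0.4445, 9.089), K = (-0.4445, -9.089). Equal radii place A and N the same way about H: A = H + 9.1·n = (29.71, 7.658), N = H − 9.1·n = (28.82, -10.52). Then |PA| = |A − P| = 30.68.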